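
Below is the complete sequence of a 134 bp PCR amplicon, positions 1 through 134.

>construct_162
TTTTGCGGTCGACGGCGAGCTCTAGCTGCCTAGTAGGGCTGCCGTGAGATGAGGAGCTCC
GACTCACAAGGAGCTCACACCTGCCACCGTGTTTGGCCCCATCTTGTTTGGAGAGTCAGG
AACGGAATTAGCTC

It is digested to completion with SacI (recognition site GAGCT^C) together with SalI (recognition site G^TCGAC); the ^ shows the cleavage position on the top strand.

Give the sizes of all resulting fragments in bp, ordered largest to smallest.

59, 37, 17, 13, 8 bp

SacI sites (GAGCTC) start at positions 17, 54, 71.
SacI cuts after base 5 of each site (before the last base), so after positions 21, 58, 75.
The SalI site (GTCGAC) starts at position 8.
SalI cuts after the first base of each site, so after position 8.
Combined cut positions: 8, 21, 58, 75.
Linear molecule, 4 cuts → 5 fragments:
  1–8 → 8 bp
  9–21 → 13 bp
  22–58 → 37 bp
  59–75 → 17 bp
  76–134 → 59 bp
Sorted largest to smallest: 59, 37, 17, 13, 8 bp.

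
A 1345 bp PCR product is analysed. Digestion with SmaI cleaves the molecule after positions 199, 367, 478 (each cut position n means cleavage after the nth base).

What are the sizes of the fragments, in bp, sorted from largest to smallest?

867, 199, 168, 111 bp

Linear molecule, 3 cuts → 4 fragments:
  199 − 0 = 199 bp
  367 − 199 = 168 bp
  478 − 367 = 111 bp
  1345 − 478 = 867 bp
Sorted largest to smallest: 867, 199, 168, 111 bp.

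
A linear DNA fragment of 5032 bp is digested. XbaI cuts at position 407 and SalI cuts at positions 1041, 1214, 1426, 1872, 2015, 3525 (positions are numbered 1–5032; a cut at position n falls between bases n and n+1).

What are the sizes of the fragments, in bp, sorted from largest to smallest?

1510, 1507, 634, 446, 407, 212, 173, 143 bp

Combined cut positions (sorted): 407, 1041, 1214, 1426, 1872, 2015, 3525.
Linear molecule, 7 cuts → 8 fragments:
  407 − 0 = 407 bp
  1041 − 407 = 634 bp
  1214 − 1041 = 173 bp
  1426 − 1214 = 212 bp
  1872 − 1426 = 446 bp
  2015 − 1872 = 143 bp
  3525 − 2015 = 1510 bp
  5032 − 3525 = 1507 bp
Sorted largest to smallest: 1510, 1507, 634, 446, 407, 212, 173, 143 bp.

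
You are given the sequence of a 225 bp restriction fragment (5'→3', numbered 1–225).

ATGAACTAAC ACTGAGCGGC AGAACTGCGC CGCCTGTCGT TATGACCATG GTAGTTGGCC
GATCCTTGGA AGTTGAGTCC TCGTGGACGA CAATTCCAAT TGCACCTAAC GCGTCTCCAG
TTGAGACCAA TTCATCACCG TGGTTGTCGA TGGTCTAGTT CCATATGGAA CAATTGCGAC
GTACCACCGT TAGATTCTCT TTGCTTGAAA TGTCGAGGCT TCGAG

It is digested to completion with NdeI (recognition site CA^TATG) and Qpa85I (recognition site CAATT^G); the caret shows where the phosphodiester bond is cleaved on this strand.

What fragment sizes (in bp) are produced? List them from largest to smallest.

101, 62, 50, 12 bp

The NdeI site (CATATG) starts at position 162.
NdeI cuts after base 2 of each site, so after position 163.
Qpa85I sites (CAATTG) start at positions 97, 171.
Qpa85I cuts after base 5 of each site (before the last base), so after positions 101, 175.
Combined cut positions: 101, 163, 175.
Linear molecule, 3 cuts → 4 fragments:
  1–101 → 101 bp
  102–163 → 62 bp
  164–175 → 12 bp
  176–225 → 50 bp
Sorted largest to smallest: 101, 62, 50, 12 bp.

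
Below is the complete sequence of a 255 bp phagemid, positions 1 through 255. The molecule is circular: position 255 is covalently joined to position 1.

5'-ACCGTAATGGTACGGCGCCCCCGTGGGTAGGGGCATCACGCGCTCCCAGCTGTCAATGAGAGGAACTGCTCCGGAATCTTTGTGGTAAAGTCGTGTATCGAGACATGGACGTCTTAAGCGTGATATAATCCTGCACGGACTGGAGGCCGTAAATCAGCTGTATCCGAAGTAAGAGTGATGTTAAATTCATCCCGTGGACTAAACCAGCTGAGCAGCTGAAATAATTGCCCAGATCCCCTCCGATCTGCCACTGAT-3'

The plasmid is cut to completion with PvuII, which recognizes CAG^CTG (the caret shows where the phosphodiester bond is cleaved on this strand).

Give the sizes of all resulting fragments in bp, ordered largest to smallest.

PvuII sites (CAGCTG) start at positions 47, 155, 205, 213.
PvuII cuts after base 3 of each site, so after positions 49, 157, 207, 215.
Circular molecule, 4 cuts → 4 fragments:
  50–157 → 108 bp
  158–207 → 50 bp
  208–215 → 8 bp
  216–255 then 1–49 → 40 + 49 = 89 bp
Sorted largest to smallest: 108, 89, 50, 8 bp.

108, 89, 50, 8 bp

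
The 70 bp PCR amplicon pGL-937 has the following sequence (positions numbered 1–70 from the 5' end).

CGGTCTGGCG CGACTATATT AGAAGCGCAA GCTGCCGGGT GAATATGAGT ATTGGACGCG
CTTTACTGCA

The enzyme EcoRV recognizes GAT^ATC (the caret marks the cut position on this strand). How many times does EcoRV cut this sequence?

0

No occurrence of GATATC is present in the sequence.
EcoRV does not cut: 0 sites.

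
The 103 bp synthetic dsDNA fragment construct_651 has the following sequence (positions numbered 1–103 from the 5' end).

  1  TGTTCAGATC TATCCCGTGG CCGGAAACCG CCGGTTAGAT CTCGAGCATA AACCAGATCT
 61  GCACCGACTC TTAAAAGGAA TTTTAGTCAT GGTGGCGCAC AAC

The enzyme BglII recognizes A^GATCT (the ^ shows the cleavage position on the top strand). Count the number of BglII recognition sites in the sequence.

AGATCT occurs starting at positions 6, 37, 55.
BglII cuts at 3 sites.

3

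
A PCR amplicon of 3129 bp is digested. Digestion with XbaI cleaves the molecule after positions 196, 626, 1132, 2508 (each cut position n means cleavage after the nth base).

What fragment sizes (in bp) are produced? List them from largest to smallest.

Linear molecule, 4 cuts → 5 fragments:
  196 − 0 = 196 bp
  626 − 196 = 430 bp
  1132 − 626 = 506 bp
  2508 − 1132 = 1376 bp
  3129 − 2508 = 621 bp
Sorted largest to smallest: 1376, 621, 506, 430, 196 bp.

1376, 621, 506, 430, 196 bp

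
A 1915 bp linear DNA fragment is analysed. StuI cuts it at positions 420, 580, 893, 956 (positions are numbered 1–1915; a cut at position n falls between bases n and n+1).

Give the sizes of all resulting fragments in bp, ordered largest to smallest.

Linear molecule, 4 cuts → 5 fragments:
  420 − 0 = 420 bp
  580 − 420 = 160 bp
  893 − 580 = 313 bp
  956 − 893 = 63 bp
  1915 − 956 = 959 bp
Sorted largest to smallest: 959, 420, 313, 160, 63 bp.

959, 420, 313, 160, 63 bp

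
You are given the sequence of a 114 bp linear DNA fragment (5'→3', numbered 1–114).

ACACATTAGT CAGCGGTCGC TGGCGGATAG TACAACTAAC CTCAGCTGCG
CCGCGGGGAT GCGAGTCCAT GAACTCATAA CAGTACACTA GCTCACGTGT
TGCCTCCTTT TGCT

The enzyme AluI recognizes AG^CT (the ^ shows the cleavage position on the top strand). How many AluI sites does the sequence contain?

2

AGCT occurs starting at positions 44, 90.
AluI cuts at 2 sites.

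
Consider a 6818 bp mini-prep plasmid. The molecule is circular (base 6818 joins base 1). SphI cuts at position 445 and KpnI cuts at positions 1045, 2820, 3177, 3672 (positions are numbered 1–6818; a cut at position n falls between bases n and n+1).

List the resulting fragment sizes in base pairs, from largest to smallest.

Combined cut positions (sorted): 445, 1045, 2820, 3177, 3672.
Circular molecule, 5 cuts → 5 fragments:
  1045 − 445 = 600 bp
  2820 − 1045 = 1775 bp
  3177 − 2820 = 357 bp
  3672 − 3177 = 495 bp
  wrap: 6818 − 3672 + 445 = 3591 bp
Sorted largest to smallest: 3591, 1775, 600, 495, 357 bp.

3591, 1775, 600, 495, 357 bp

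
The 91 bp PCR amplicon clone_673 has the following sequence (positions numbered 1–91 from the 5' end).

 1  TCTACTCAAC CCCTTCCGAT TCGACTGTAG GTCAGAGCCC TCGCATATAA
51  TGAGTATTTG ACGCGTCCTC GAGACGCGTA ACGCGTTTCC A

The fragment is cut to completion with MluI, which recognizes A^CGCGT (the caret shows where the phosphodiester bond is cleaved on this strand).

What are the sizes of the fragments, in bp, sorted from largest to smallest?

MluI sites (ACGCGT) start at positions 61, 74, 81.
MluI cuts after the first base of each site, so after positions 61, 74, 81.
Linear molecule, 3 cuts → 4 fragments:
  1–61 → 61 bp
  62–74 → 13 bp
  75–81 → 7 bp
  82–91 → 10 bp
Sorted largest to smallest: 61, 13, 10, 7 bp.

61, 13, 10, 7 bp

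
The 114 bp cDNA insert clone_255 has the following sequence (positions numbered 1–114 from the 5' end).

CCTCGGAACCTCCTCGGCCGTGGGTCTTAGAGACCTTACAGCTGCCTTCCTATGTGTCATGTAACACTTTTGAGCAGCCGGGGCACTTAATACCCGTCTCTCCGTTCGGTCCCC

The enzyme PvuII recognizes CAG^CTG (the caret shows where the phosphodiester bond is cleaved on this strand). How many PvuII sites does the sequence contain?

1

CAGCTG occurs starting at position 39.
PvuII cuts at 1 site.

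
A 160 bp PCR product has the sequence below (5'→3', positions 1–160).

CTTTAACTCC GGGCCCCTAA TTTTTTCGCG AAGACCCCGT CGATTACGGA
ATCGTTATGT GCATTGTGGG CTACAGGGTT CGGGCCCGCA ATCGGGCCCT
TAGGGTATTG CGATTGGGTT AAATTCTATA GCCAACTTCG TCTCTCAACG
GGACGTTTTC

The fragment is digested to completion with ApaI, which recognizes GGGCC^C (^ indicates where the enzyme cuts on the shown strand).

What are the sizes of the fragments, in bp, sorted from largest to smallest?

ApaI sites (GGGCCC) start at positions 11, 82, 94.
ApaI cuts after base 5 of each site (before the last base), so after positions 15, 86, 98.
Linear molecule, 3 cuts → 4 fragments:
  1–15 → 15 bp
  16–86 → 71 bp
  87–98 → 12 bp
  99–160 → 62 bp
Sorted largest to smallest: 71, 62, 15, 12 bp.

71, 62, 15, 12 bp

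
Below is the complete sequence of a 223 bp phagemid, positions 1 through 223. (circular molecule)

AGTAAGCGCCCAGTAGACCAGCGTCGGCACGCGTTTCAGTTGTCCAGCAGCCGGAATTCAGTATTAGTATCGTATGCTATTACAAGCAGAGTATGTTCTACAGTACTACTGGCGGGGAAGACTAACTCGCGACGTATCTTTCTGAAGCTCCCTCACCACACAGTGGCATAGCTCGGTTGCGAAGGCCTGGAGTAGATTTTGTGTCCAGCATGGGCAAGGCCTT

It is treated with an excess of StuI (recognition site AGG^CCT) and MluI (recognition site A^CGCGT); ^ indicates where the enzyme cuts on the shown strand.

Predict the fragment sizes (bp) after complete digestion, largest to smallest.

StuI sites (AGGCCT) start at positions 183, 217.
StuI cuts after base 3 of each site, so after positions 185, 219.
The MluI site (ACGCGT) starts at position 29.
MluI cuts after the first base of each site, so after position 29.
Combined cut positions: 29, 185, 219.
Circular molecule, 3 cuts → 3 fragments:
  30–185 → 156 bp
  186–219 → 34 bp
  220–223 then 1–29 → 4 + 29 = 33 bp
Sorted largest to smallest: 156, 34, 33 bp.

156, 34, 33 bp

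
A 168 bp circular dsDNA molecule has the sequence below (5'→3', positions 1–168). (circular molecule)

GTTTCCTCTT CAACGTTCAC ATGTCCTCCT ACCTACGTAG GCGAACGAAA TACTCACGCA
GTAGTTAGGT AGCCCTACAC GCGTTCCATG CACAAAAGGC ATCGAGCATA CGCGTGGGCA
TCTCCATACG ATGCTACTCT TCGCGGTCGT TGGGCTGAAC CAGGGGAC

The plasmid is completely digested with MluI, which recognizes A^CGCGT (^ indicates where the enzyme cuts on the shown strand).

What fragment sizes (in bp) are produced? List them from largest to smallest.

MluI sites (ACGCGT) start at positions 79, 110.
MluI cuts after the first base of each site, so after positions 79, 110.
Circular molecule, 2 cuts → 2 fragments:
  80–110 → 31 bp
  111–168 then 1–79 → 58 + 79 = 137 bp
Sorted largest to smallest: 137, 31 bp.

137, 31 bp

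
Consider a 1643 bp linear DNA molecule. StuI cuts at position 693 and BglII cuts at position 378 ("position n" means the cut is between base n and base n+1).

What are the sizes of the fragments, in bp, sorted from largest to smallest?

Combined cut positions (sorted): 378, 693.
Linear molecule, 2 cuts → 3 fragments:
  378 − 0 = 378 bp
  693 − 378 = 315 bp
  1643 − 693 = 950 bp
Sorted largest to smallest: 950, 378, 315 bp.

950, 378, 315 bp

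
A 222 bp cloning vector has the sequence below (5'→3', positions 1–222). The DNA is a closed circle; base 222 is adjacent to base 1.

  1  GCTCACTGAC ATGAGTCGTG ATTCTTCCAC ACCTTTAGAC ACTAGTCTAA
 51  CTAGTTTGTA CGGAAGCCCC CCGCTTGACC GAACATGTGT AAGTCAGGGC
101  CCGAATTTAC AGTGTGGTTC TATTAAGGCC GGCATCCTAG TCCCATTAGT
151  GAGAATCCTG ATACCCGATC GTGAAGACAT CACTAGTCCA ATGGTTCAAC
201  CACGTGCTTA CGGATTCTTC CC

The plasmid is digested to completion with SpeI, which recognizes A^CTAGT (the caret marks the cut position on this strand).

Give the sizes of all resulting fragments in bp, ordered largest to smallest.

132, 81, 9 bp

SpeI sites (ACTAGT) start at positions 41, 50, 182.
SpeI cuts after the first base of each site, so after positions 41, 50, 182.
Circular molecule, 3 cuts → 3 fragments:
  42–50 → 9 bp
  51–182 → 132 bp
  183–222 then 1–41 → 40 + 41 = 81 bp
Sorted largest to smallest: 132, 81, 9 bp.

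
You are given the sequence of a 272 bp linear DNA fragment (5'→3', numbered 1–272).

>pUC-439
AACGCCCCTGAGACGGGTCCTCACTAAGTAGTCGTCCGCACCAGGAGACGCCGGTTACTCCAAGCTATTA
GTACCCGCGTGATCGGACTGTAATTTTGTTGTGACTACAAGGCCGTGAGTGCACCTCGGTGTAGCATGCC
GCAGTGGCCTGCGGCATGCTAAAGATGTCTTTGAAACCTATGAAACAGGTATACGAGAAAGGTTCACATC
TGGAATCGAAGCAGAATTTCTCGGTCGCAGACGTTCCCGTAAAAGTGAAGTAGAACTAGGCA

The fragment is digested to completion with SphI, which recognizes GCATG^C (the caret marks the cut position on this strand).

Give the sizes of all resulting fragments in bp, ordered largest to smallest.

138, 114, 20 bp

SphI sites (GCATGC) start at positions 134, 154.
SphI cuts after base 5 of each site (before the last base), so after positions 138, 158.
Linear molecule, 2 cuts → 3 fragments:
  1–138 → 138 bp
  139–158 → 20 bp
  159–272 → 114 bp
Sorted largest to smallest: 138, 114, 20 bp.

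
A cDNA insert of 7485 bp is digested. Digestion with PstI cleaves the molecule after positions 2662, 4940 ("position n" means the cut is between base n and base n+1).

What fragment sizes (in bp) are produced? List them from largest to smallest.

2662, 2545, 2278 bp

Linear molecule, 2 cuts → 3 fragments:
  2662 − 0 = 2662 bp
  4940 − 2662 = 2278 bp
  7485 − 4940 = 2545 bp
Sorted largest to smallest: 2662, 2545, 2278 bp.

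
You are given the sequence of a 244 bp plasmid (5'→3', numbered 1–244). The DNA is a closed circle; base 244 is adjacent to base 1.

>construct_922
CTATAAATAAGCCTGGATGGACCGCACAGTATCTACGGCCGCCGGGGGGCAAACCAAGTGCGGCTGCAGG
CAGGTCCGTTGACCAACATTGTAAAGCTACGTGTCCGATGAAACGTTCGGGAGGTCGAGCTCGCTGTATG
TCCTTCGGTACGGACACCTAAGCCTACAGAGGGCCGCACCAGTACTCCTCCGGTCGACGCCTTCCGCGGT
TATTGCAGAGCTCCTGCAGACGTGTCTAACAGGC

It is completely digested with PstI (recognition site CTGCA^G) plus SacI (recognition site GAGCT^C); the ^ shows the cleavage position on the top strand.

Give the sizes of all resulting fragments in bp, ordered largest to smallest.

91, 84, 63, 6 bp

PstI sites (CTGCAG) start at positions 64, 224.
PstI cuts after base 5 of each site (before the last base), so after positions 68, 228.
SacI sites (GAGCTC) start at positions 127, 218.
SacI cuts after base 5 of each site (before the last base), so after positions 131, 222.
Combined cut positions: 68, 131, 222, 228.
Circular molecule, 4 cuts → 4 fragments:
  69–131 → 63 bp
  132–222 → 91 bp
  223–228 → 6 bp
  229–244 then 1–68 → 16 + 68 = 84 bp
Sorted largest to smallest: 91, 84, 63, 6 bp.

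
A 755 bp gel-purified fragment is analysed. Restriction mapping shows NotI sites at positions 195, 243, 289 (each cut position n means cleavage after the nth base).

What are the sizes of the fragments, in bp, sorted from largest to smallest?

466, 195, 48, 46 bp

Linear molecule, 3 cuts → 4 fragments:
  195 − 0 = 195 bp
  243 − 195 = 48 bp
  289 − 243 = 46 bp
  755 − 289 = 466 bp
Sorted largest to smallest: 466, 195, 48, 46 bp.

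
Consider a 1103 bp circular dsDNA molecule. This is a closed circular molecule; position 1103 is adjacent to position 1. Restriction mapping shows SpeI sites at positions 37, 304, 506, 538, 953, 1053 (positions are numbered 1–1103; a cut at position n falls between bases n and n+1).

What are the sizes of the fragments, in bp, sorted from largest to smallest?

Circular molecule, 6 cuts → 6 fragments:
  304 − 37 = 267 bp
  506 − 304 = 202 bp
  538 − 506 = 32 bp
  953 − 538 = 415 bp
  1053 − 953 = 100 bp
  wrap: 1103 − 1053 + 37 = 87 bp
Sorted largest to smallest: 415, 267, 202, 100, 87, 32 bp.

415, 267, 202, 100, 87, 32 bp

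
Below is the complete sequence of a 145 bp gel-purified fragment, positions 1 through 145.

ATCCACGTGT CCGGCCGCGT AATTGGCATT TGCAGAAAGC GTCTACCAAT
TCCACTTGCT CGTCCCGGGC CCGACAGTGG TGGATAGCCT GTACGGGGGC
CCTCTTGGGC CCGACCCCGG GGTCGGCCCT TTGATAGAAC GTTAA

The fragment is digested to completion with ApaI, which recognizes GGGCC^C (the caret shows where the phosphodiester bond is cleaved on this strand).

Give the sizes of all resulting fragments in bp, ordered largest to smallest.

71, 34, 30, 10 bp

ApaI sites (GGGCCC) start at positions 67, 97, 107.
ApaI cuts after base 5 of each site (before the last base), so after positions 71, 101, 111.
Linear molecule, 3 cuts → 4 fragments:
  1–71 → 71 bp
  72–101 → 30 bp
  102–111 → 10 bp
  112–145 → 34 bp
Sorted largest to smallest: 71, 34, 30, 10 bp.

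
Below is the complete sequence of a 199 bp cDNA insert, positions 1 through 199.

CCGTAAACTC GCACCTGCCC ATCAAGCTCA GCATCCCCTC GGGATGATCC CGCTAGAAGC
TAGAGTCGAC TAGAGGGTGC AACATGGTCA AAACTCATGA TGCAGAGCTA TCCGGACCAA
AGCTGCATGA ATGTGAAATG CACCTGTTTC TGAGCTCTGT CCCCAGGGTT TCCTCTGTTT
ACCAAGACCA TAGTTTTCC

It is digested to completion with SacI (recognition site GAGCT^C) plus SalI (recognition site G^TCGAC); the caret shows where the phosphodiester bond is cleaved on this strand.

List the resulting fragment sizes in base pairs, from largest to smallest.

The SacI site (GAGCTC) starts at position 152.
SacI cuts after base 5 of each site (before the last base), so after position 156.
The SalI site (GTCGAC) starts at position 65.
SalI cuts after the first base of each site, so after position 65.
Combined cut positions: 65, 156.
Linear molecule, 2 cuts → 3 fragments:
  1–65 → 65 bp
  66–156 → 91 bp
  157–199 → 43 bp
Sorted largest to smallest: 91, 65, 43 bp.

91, 65, 43 bp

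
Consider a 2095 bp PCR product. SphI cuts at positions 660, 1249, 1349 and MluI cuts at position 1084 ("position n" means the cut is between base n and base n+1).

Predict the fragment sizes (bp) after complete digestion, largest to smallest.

746, 660, 424, 165, 100 bp

Combined cut positions (sorted): 660, 1084, 1249, 1349.
Linear molecule, 4 cuts → 5 fragments:
  660 − 0 = 660 bp
  1084 − 660 = 424 bp
  1249 − 1084 = 165 bp
  1349 − 1249 = 100 bp
  2095 − 1349 = 746 bp
Sorted largest to smallest: 746, 660, 424, 165, 100 bp.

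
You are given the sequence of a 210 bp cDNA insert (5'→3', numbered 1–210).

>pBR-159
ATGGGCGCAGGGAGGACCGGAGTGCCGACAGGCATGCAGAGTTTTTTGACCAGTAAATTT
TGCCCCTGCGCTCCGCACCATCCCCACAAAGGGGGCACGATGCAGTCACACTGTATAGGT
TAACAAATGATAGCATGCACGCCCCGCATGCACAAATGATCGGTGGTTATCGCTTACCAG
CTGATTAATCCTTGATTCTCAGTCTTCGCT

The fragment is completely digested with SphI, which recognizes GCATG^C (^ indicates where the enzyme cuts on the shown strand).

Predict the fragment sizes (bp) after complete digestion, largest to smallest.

101, 60, 36, 13 bp

SphI sites (GCATGC) start at positions 32, 133, 146.
SphI cuts after base 5 of each site (before the last base), so after positions 36, 137, 150.
Linear molecule, 3 cuts → 4 fragments:
  1–36 → 36 bp
  37–137 → 101 bp
  138–150 → 13 bp
  151–210 → 60 bp
Sorted largest to smallest: 101, 60, 36, 13 bp.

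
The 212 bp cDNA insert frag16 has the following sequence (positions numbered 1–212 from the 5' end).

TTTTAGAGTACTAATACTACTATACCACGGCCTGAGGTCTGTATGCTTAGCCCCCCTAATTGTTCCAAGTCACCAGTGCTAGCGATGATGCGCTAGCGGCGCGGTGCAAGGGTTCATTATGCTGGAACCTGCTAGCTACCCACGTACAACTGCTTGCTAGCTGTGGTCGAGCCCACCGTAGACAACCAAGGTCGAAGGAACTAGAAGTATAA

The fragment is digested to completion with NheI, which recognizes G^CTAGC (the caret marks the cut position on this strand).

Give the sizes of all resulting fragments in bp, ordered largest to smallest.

NheI sites (GCTAGC) start at positions 78, 92, 131, 156.
NheI cuts after the first base of each site, so after positions 78, 92, 131, 156.
Linear molecule, 4 cuts → 5 fragments:
  1–78 → 78 bp
  79–92 → 14 bp
  93–131 → 39 bp
  132–156 → 25 bp
  157–212 → 56 bp
Sorted largest to smallest: 78, 56, 39, 25, 14 bp.

78, 56, 39, 25, 14 bp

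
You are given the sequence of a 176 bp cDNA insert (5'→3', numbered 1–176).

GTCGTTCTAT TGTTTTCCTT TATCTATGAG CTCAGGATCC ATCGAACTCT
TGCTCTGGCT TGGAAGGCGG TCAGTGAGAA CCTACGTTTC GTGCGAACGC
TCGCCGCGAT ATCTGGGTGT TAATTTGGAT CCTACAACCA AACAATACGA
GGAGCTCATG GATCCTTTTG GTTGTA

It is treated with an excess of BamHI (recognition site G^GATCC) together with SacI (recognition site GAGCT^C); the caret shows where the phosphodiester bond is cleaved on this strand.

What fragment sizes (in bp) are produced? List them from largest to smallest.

92, 32, 29, 16, 4, 3 bp

BamHI sites (GGATCC) start at positions 35, 127, 160.
BamHI cuts after the first base of each site, so after positions 35, 127, 160.
SacI sites (GAGCTC) start at positions 28, 152.
SacI cuts after base 5 of each site (before the last base), so after positions 32, 156.
Combined cut positions: 32, 35, 127, 156, 160.
Linear molecule, 5 cuts → 6 fragments:
  1–32 → 32 bp
  33–35 → 3 bp
  36–127 → 92 bp
  128–156 → 29 bp
  157–160 → 4 bp
  161–176 → 16 bp
Sorted largest to smallest: 92, 32, 29, 16, 4, 3 bp.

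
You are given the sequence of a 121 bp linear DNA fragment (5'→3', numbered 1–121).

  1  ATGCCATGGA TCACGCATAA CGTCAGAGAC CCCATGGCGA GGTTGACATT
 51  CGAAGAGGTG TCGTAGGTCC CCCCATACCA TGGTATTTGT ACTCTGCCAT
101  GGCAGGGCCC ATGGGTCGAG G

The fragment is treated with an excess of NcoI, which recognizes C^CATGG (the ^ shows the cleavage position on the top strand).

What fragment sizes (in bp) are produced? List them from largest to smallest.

NcoI sites (CCATGG) start at positions 4, 32, 78, 97, 109.
NcoI cuts after the first base of each site, so after positions 4, 32, 78, 97, 109.
Linear molecule, 5 cuts → 6 fragments:
  1–4 → 4 bp
  5–32 → 28 bp
  33–78 → 46 bp
  79–97 → 19 bp
  98–109 → 12 bp
  110–121 → 12 bp
Sorted largest to smallest: 46, 28, 19, 12, 12, 4 bp.

46, 28, 19, 12, 12, 4 bp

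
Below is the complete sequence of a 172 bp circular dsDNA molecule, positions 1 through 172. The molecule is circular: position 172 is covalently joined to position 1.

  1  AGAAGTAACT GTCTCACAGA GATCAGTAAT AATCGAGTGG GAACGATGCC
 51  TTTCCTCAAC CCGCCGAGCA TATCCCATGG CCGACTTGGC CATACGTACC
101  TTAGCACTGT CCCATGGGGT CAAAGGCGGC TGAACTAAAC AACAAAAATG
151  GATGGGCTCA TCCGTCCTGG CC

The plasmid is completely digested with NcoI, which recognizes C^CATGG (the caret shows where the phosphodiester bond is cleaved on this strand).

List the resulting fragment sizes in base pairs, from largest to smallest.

135, 37 bp

NcoI sites (CCATGG) start at positions 75, 112.
NcoI cuts after the first base of each site, so after positions 75, 112.
Circular molecule, 2 cuts → 2 fragments:
  76–112 → 37 bp
  113–172 then 1–75 → 60 + 75 = 135 bp
Sorted largest to smallest: 135, 37 bp.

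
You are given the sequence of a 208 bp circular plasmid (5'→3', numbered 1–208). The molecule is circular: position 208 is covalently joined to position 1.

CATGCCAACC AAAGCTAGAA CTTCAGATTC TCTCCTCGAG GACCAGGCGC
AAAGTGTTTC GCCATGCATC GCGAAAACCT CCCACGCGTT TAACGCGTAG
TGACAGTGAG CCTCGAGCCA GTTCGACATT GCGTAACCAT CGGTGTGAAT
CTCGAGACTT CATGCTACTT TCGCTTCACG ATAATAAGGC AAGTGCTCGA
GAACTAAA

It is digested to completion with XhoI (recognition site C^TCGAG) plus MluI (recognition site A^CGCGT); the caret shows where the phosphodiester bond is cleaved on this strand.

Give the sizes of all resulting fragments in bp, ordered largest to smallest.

49, 47, 45, 39, 19, 9 bp

XhoI sites (CTCGAG) start at positions 35, 112, 151, 196.
XhoI cuts after the first base of each site, so after positions 35, 112, 151, 196.
MluI sites (ACGCGT) start at positions 84, 93.
MluI cuts after the first base of each site, so after positions 84, 93.
Combined cut positions: 35, 84, 93, 112, 151, 196.
Circular molecule, 6 cuts → 6 fragments:
  36–84 → 49 bp
  85–93 → 9 bp
  94–112 → 19 bp
  113–151 → 39 bp
  152–196 → 45 bp
  197–208 then 1–35 → 12 + 35 = 47 bp
Sorted largest to smallest: 49, 47, 45, 39, 19, 9 bp.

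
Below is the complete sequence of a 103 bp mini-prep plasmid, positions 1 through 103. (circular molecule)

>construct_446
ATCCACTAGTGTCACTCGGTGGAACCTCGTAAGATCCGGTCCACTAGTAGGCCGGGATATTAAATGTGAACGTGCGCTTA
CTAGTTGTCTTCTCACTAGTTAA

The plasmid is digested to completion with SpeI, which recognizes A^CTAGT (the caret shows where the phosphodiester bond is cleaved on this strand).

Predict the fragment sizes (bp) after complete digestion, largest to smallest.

38, 37, 15, 13 bp

SpeI sites (ACTAGT) start at positions 5, 43, 80, 95.
SpeI cuts after the first base of each site, so after positions 5, 43, 80, 95.
Circular molecule, 4 cuts → 4 fragments:
  6–43 → 38 bp
  44–80 → 37 bp
  81–95 → 15 bp
  96–103 then 1–5 → 8 + 5 = 13 bp
Sorted largest to smallest: 38, 37, 15, 13 bp.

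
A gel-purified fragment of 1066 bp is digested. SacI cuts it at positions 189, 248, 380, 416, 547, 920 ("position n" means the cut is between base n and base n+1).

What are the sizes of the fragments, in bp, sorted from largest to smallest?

373, 189, 146, 132, 131, 59, 36 bp

Linear molecule, 6 cuts → 7 fragments:
  189 − 0 = 189 bp
  248 − 189 = 59 bp
  380 − 248 = 132 bp
  416 − 380 = 36 bp
  547 − 416 = 131 bp
  920 − 547 = 373 bp
  1066 − 920 = 146 bp
Sorted largest to smallest: 373, 189, 146, 132, 131, 59, 36 bp.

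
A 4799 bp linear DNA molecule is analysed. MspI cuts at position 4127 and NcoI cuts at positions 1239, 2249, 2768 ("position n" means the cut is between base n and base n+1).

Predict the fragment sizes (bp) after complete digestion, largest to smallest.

1359, 1239, 1010, 672, 519 bp

Combined cut positions (sorted): 1239, 2249, 2768, 4127.
Linear molecule, 4 cuts → 5 fragments:
  1239 − 0 = 1239 bp
  2249 − 1239 = 1010 bp
  2768 − 2249 = 519 bp
  4127 − 2768 = 1359 bp
  4799 − 4127 = 672 bp
Sorted largest to smallest: 1359, 1239, 1010, 672, 519 bp.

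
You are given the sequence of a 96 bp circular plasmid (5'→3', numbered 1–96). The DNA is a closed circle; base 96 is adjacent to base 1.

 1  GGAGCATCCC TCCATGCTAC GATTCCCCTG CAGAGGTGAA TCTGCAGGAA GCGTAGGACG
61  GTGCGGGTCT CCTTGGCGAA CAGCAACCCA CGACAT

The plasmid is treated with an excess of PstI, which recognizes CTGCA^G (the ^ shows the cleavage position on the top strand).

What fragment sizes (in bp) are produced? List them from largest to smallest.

PstI sites (CTGCAG) start at positions 28, 42.
PstI cuts after base 5 of each site (before the last base), so after positions 32, 46.
Circular molecule, 2 cuts → 2 fragments:
  33–46 → 14 bp
  47–96 then 1–32 → 50 + 32 = 82 bp
Sorted largest to smallest: 82, 14 bp.

82, 14 bp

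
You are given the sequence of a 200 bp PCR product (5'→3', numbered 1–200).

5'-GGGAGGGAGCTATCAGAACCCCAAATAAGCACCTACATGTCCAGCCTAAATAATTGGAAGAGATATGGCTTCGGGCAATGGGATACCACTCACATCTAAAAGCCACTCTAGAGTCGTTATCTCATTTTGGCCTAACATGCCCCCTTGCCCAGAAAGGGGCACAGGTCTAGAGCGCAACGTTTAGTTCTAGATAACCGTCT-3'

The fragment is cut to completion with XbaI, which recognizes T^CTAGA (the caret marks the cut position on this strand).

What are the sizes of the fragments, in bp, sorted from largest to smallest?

107, 59, 20, 14 bp

XbaI sites (TCTAGA) start at positions 107, 166, 186.
XbaI cuts after the first base of each site, so after positions 107, 166, 186.
Linear molecule, 3 cuts → 4 fragments:
  1–107 → 107 bp
  108–166 → 59 bp
  167–186 → 20 bp
  187–200 → 14 bp
Sorted largest to smallest: 107, 59, 20, 14 bp.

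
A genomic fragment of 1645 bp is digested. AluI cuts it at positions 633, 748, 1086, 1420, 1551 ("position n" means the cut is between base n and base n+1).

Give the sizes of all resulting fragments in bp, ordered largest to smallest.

633, 338, 334, 131, 115, 94 bp

Linear molecule, 5 cuts → 6 fragments:
  633 − 0 = 633 bp
  748 − 633 = 115 bp
  1086 − 748 = 338 bp
  1420 − 1086 = 334 bp
  1551 − 1420 = 131 bp
  1645 − 1551 = 94 bp
Sorted largest to smallest: 633, 338, 334, 131, 115, 94 bp.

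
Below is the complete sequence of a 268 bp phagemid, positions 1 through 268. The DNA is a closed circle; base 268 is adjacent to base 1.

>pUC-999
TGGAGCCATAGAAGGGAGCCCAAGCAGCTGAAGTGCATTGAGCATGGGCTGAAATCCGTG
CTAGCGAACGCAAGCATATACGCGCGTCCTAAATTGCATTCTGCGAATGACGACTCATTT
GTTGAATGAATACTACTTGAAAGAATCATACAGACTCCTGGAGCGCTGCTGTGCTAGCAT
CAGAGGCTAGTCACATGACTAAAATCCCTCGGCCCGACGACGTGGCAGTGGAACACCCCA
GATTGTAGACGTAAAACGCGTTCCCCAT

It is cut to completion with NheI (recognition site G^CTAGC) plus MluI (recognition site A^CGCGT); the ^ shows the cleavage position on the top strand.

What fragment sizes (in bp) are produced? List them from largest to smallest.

113, 83, 72 bp

NheI sites (GCTAGC) start at positions 60, 173.
NheI cuts after the first base of each site, so after positions 60, 173.
The MluI site (ACGCGT) starts at position 256.
MluI cuts after the first base of each site, so after position 256.
Combined cut positions: 60, 173, 256.
Circular molecule, 3 cuts → 3 fragments:
  61–173 → 113 bp
  174–256 → 83 bp
  257–268 then 1–60 → 12 + 60 = 72 bp
Sorted largest to smallest: 113, 83, 72 bp.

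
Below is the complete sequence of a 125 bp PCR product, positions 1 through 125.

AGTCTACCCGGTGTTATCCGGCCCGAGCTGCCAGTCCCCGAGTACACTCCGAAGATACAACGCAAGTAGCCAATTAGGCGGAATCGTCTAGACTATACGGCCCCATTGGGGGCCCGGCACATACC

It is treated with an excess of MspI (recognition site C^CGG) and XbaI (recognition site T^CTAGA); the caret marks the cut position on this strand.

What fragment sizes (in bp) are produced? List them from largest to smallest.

69, 27, 11, 10, 8 bp

MspI sites (CCGG) start at positions 8, 18, 114.
MspI cuts after the first base of each site, so after positions 8, 18, 114.
The XbaI site (TCTAGA) starts at position 87.
XbaI cuts after the first base of each site, so after position 87.
Combined cut positions: 8, 18, 87, 114.
Linear molecule, 4 cuts → 5 fragments:
  1–8 → 8 bp
  9–18 → 10 bp
  19–87 → 69 bp
  88–114 → 27 bp
  115–125 → 11 bp
Sorted largest to smallest: 69, 27, 11, 10, 8 bp.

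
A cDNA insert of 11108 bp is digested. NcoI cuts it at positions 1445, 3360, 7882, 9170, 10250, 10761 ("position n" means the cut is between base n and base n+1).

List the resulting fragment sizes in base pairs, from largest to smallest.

4522, 1915, 1445, 1288, 1080, 511, 347 bp

Linear molecule, 6 cuts → 7 fragments:
  1445 − 0 = 1445 bp
  3360 − 1445 = 1915 bp
  7882 − 3360 = 4522 bp
  9170 − 7882 = 1288 bp
  10250 − 9170 = 1080 bp
  10761 − 10250 = 511 bp
  11108 − 10761 = 347 bp
Sorted largest to smallest: 4522, 1915, 1445, 1288, 1080, 511, 347 bp.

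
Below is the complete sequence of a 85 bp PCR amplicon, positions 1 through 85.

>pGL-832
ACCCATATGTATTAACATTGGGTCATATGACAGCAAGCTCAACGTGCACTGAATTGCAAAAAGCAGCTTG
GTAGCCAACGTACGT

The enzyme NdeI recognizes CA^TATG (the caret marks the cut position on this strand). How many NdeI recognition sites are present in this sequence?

2

CATATG occurs starting at positions 4, 24.
NdeI cuts at 2 sites.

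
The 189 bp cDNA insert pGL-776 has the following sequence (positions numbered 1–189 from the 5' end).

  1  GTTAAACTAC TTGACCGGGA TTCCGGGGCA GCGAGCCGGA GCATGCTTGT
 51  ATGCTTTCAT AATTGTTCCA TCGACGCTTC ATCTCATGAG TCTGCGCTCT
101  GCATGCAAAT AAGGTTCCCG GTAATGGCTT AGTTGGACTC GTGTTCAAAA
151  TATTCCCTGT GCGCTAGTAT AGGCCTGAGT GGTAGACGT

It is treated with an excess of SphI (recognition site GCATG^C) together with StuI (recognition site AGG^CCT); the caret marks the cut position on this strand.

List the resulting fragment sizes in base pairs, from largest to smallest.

68, 60, 45, 16 bp

SphI sites (GCATGC) start at positions 41, 101.
SphI cuts after base 5 of each site (before the last base), so after positions 45, 105.
The StuI site (AGGCCT) starts at position 171.
StuI cuts after base 3 of each site, so after position 173.
Combined cut positions: 45, 105, 173.
Linear molecule, 3 cuts → 4 fragments:
  1–45 → 45 bp
  46–105 → 60 bp
  106–173 → 68 bp
  174–189 → 16 bp
Sorted largest to smallest: 68, 60, 45, 16 bp.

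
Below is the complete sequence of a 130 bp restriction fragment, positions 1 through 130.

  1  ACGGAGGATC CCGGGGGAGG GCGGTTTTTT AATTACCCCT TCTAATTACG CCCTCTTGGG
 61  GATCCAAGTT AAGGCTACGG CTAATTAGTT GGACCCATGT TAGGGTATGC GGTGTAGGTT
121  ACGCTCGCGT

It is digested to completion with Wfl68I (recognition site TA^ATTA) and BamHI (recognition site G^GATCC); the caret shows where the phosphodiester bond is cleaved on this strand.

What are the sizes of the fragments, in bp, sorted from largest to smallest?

Wfl68I sites (TAATTA) start at positions 30, 43, 82.
Wfl68I cuts after base 2 of each site, so after positions 31, 44, 83.
BamHI sites (GGATCC) start at positions 6, 60.
BamHI cuts after the first base of each site, so after positions 6, 60.
Combined cut positions: 6, 31, 44, 60, 83.
Linear molecule, 5 cuts → 6 fragments:
  1–6 → 6 bp
  7–31 → 25 bp
  32–44 → 13 bp
  45–60 → 16 bp
  61–83 → 23 bp
  84–130 → 47 bp
Sorted largest to smallest: 47, 25, 23, 16, 13, 6 bp.

47, 25, 23, 16, 13, 6 bp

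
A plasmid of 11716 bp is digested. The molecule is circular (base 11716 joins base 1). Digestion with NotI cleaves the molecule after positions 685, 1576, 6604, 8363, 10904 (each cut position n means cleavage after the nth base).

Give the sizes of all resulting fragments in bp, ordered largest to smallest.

5028, 2541, 1759, 1497, 891 bp

Circular molecule, 5 cuts → 5 fragments:
  1576 − 685 = 891 bp
  6604 − 1576 = 5028 bp
  8363 − 6604 = 1759 bp
  10904 − 8363 = 2541 bp
  wrap: 11716 − 10904 + 685 = 1497 bp
Sorted largest to smallest: 5028, 2541, 1759, 1497, 891 bp.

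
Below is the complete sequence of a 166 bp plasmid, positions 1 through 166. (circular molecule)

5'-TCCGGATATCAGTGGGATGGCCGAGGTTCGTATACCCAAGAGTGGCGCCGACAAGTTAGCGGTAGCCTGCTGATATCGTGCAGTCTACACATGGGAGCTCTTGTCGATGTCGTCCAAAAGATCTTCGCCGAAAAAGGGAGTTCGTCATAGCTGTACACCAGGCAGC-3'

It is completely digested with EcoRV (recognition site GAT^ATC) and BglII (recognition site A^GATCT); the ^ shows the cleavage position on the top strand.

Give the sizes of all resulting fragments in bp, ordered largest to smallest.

EcoRV sites (GATATC) start at positions 5, 72.
EcoRV cuts after base 3 of each site, so after positions 7, 74.
The BglII site (AGATCT) starts at position 119.
BglII cuts after the first base of each site, so after position 119.
Combined cut positions: 7, 74, 119.
Circular molecule, 3 cuts → 3 fragments:
  8–74 → 67 bp
  75–119 → 45 bp
  120–166 then 1–7 → 47 + 7 = 54 bp
Sorted largest to smallest: 67, 54, 45 bp.

67, 54, 45 bp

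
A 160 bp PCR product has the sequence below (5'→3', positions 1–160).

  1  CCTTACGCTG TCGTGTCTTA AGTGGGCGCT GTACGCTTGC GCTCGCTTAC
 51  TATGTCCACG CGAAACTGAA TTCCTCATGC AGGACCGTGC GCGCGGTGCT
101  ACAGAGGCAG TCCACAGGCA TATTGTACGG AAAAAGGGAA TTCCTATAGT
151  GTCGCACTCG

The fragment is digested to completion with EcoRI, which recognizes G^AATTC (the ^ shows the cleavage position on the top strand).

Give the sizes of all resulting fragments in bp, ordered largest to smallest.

70, 68, 22 bp

EcoRI sites (GAATTC) start at positions 68, 138.
EcoRI cuts after the first base of each site, so after positions 68, 138.
Linear molecule, 2 cuts → 3 fragments:
  1–68 → 68 bp
  69–138 → 70 bp
  139–160 → 22 bp
Sorted largest to smallest: 70, 68, 22 bp.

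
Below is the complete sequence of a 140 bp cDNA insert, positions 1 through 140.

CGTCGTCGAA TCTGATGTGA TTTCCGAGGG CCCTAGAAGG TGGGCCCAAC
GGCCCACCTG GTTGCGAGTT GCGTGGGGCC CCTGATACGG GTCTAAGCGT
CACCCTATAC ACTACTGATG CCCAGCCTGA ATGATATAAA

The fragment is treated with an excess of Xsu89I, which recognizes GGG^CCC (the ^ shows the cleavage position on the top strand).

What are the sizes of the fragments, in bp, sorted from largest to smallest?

Xsu89I sites (GGGCCC) start at positions 28, 42, 76.
Xsu89I cuts after base 3 of each site, so after positions 30, 44, 78.
Linear molecule, 3 cuts → 4 fragments:
  1–30 → 30 bp
  31–44 → 14 bp
  45–78 → 34 bp
  79–140 → 62 bp
Sorted largest to smallest: 62, 34, 30, 14 bp.

62, 34, 30, 14 bp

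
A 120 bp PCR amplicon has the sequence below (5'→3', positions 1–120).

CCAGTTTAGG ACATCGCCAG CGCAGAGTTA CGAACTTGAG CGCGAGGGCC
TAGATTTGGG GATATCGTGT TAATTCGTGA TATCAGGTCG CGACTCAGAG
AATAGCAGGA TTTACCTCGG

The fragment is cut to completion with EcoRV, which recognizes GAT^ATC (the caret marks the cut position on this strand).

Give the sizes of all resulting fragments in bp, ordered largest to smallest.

63, 39, 18 bp

EcoRV sites (GATATC) start at positions 61, 79.
EcoRV cuts after base 3 of each site, so after positions 63, 81.
Linear molecule, 2 cuts → 3 fragments:
  1–63 → 63 bp
  64–81 → 18 bp
  82–120 → 39 bp
Sorted largest to smallest: 63, 39, 18 bp.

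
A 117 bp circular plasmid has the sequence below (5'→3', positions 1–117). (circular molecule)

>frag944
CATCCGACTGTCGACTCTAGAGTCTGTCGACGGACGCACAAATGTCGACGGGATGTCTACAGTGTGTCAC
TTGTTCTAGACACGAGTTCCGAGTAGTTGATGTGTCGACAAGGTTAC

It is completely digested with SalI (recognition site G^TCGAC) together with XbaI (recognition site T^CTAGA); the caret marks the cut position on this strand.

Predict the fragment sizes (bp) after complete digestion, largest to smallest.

31, 29, 23, 18, 10, 6 bp

SalI sites (GTCGAC) start at positions 10, 26, 44, 104.
SalI cuts after the first base of each site, so after positions 10, 26, 44, 104.
XbaI sites (TCTAGA) start at positions 16, 75.
XbaI cuts after the first base of each site, so after positions 16, 75.
Combined cut positions: 10, 16, 26, 44, 75, 104.
Circular molecule, 6 cuts → 6 fragments:
  11–16 → 6 bp
  17–26 → 10 bp
  27–44 → 18 bp
  45–75 → 31 bp
  76–104 → 29 bp
  105–117 then 1–10 → 13 + 10 = 23 bp
Sorted largest to smallest: 31, 29, 23, 18, 10, 6 bp.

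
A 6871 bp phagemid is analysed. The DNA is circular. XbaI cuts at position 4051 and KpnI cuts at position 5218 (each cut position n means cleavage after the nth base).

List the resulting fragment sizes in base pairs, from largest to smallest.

Combined cut positions (sorted): 4051, 5218.
Circular molecule, 2 cuts → 2 fragments:
  5218 − 4051 = 1167 bp
  wrap: 6871 − 5218 + 4051 = 5704 bp
Sorted largest to smallest: 5704, 1167 bp.

5704, 1167 bp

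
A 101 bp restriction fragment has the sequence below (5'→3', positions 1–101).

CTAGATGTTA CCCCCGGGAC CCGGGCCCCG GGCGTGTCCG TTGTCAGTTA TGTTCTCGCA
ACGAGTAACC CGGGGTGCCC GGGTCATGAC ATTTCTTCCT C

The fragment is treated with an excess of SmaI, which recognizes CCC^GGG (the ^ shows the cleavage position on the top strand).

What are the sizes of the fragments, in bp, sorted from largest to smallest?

42, 21, 15, 9, 7, 7 bp

SmaI sites (CCCGGG) start at positions 13, 20, 27, 69, 78.
SmaI cuts after base 3 of each site, so after positions 15, 22, 29, 71, 80.
Linear molecule, 5 cuts → 6 fragments:
  1–15 → 15 bp
  16–22 → 7 bp
  23–29 → 7 bp
  30–71 → 42 bp
  72–80 → 9 bp
  81–101 → 21 bp
Sorted largest to smallest: 42, 21, 15, 9, 7, 7 bp.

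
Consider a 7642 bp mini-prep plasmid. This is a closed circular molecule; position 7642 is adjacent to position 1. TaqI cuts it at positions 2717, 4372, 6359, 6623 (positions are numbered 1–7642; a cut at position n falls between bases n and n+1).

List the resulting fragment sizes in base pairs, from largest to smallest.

3736, 1987, 1655, 264 bp

Circular molecule, 4 cuts → 4 fragments:
  4372 − 2717 = 1655 bp
  6359 − 4372 = 1987 bp
  6623 − 6359 = 264 bp
  wrap: 7642 − 6623 + 2717 = 3736 bp
Sorted largest to smallest: 3736, 1987, 1655, 264 bp.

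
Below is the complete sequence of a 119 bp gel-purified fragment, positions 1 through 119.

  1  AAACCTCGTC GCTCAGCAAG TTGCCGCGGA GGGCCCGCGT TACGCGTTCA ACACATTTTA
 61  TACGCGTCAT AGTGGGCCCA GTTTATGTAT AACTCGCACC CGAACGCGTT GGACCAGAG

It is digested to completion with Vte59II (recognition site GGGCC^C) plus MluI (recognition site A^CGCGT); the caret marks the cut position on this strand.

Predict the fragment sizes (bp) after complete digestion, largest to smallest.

35, 26, 20, 16, 15, 7 bp

Vte59II sites (GGGCCC) start at positions 31, 74.
Vte59II cuts after base 5 of each site (before the last base), so after positions 35, 78.
MluI sites (ACGCGT) start at positions 42, 62, 104.
MluI cuts after the first base of each site, so after positions 42, 62, 104.
Combined cut positions: 35, 42, 62, 78, 104.
Linear molecule, 5 cuts → 6 fragments:
  1–35 → 35 bp
  36–42 → 7 bp
  43–62 → 20 bp
  63–78 → 16 bp
  79–104 → 26 bp
  105–119 → 15 bp
Sorted largest to smallest: 35, 26, 20, 16, 15, 7 bp.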